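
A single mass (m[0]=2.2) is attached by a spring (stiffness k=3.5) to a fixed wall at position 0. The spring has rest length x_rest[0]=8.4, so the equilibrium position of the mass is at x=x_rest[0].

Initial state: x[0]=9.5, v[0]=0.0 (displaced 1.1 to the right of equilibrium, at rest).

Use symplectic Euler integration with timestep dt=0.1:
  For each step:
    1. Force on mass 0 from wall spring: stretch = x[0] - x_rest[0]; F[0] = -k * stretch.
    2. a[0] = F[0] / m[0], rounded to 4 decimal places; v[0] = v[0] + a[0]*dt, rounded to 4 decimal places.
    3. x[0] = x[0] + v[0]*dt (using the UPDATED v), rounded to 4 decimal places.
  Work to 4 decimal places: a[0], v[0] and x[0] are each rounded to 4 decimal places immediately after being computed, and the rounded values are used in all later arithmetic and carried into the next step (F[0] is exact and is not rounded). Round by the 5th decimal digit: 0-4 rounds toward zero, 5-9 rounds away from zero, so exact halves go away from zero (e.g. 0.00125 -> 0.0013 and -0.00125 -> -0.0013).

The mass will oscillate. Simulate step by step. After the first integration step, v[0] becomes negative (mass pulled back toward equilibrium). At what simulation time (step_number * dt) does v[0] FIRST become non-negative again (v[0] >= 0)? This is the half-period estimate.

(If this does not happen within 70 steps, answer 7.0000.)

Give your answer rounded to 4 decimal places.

Answer: 2.5000

Derivation:
Step 0: x=[9.5000] v=[0.0000]
Step 1: x=[9.4825] v=[-0.1750]
Step 2: x=[9.4478] v=[-0.3472]
Step 3: x=[9.3964] v=[-0.5139]
Step 4: x=[9.3292] v=[-0.6724]
Step 5: x=[9.2472] v=[-0.8202]
Step 6: x=[9.1517] v=[-0.9550]
Step 7: x=[9.0442] v=[-1.0746]
Step 8: x=[8.9265] v=[-1.1771]
Step 9: x=[8.8004] v=[-1.2609]
Step 10: x=[8.6679] v=[-1.3246]
Step 11: x=[8.5312] v=[-1.3672]
Step 12: x=[8.3924] v=[-1.3881]
Step 13: x=[8.2537] v=[-1.3869]
Step 14: x=[8.1173] v=[-1.3636]
Step 15: x=[7.9854] v=[-1.3186]
Step 16: x=[7.8601] v=[-1.2526]
Step 17: x=[7.7434] v=[-1.1667]
Step 18: x=[7.6372] v=[-1.0622]
Step 19: x=[7.5431] v=[-0.9409]
Step 20: x=[7.4626] v=[-0.8046]
Step 21: x=[7.3971] v=[-0.6555]
Step 22: x=[7.3475] v=[-0.4960]
Step 23: x=[7.3146] v=[-0.3286]
Step 24: x=[7.2990] v=[-0.1559]
Step 25: x=[7.3009] v=[0.0193]
First v>=0 after going negative at step 25, time=2.5000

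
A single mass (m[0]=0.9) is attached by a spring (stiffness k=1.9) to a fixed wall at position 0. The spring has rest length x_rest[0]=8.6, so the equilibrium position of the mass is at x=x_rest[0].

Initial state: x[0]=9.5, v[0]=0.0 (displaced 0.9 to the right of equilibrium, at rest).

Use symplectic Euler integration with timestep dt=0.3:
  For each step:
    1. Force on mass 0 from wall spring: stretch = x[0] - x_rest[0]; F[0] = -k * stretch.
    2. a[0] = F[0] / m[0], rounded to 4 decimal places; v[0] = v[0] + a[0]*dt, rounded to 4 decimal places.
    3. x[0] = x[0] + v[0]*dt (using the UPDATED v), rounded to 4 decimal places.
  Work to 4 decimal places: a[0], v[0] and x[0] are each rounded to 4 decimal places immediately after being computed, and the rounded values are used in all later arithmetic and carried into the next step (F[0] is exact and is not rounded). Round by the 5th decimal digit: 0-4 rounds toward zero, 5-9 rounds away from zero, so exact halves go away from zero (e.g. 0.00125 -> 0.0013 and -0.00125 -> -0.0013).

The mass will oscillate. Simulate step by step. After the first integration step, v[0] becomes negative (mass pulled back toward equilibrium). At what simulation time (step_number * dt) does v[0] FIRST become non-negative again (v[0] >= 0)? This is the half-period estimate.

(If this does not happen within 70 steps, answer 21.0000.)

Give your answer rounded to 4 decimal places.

Step 0: x=[9.5000] v=[0.0000]
Step 1: x=[9.3290] v=[-0.5700]
Step 2: x=[9.0195] v=[-1.0317]
Step 3: x=[8.6303] v=[-1.2974]
Step 4: x=[8.2353] v=[-1.3166]
Step 5: x=[7.9096] v=[-1.0856]
Step 6: x=[7.7151] v=[-0.6484]
Step 7: x=[7.6887] v=[-0.0880]
Step 8: x=[7.8355] v=[0.4892]
First v>=0 after going negative at step 8, time=2.4000

Answer: 2.4000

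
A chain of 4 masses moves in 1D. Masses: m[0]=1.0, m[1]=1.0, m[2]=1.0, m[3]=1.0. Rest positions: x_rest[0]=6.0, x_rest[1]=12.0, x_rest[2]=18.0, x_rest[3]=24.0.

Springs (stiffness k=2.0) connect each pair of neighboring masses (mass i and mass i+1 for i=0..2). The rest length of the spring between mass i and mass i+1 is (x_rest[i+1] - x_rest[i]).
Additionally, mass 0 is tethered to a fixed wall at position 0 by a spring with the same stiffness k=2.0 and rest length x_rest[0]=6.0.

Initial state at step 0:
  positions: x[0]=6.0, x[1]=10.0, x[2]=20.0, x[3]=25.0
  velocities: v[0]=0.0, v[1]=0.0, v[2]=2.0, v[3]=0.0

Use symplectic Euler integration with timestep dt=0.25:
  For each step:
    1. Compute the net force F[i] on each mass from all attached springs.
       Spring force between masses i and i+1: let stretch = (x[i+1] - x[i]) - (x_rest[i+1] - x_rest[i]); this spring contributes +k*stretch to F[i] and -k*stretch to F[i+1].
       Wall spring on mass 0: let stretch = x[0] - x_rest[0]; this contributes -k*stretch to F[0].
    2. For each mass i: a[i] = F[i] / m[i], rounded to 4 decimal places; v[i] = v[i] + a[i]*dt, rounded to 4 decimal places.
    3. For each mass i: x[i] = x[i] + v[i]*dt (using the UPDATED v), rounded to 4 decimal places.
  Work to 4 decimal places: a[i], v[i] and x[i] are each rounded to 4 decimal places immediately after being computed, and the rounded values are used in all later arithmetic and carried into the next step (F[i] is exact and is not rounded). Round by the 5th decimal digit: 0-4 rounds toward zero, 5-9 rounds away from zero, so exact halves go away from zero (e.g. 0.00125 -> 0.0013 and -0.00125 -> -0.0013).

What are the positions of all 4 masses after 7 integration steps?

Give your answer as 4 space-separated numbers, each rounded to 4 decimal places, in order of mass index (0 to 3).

Step 0: x=[6.0000 10.0000 20.0000 25.0000] v=[0.0000 0.0000 2.0000 0.0000]
Step 1: x=[5.7500 10.7500 19.8750 25.1250] v=[-1.0000 3.0000 -0.5000 0.5000]
Step 2: x=[5.4063 12.0156 19.2656 25.3438] v=[-1.3750 5.0625 -2.4375 0.8750]
Step 3: x=[5.2129 13.3613 18.5098 25.5528] v=[-0.7735 5.3829 -3.0234 0.8359]
Step 4: x=[5.3865 14.3321 17.9908 25.6314] v=[0.6943 3.8830 -2.0762 0.3144]
Step 5: x=[6.0050 14.6420 17.9695 25.5049] v=[2.4739 1.2396 -0.0853 -0.5059]
Step 6: x=[6.9525 14.2882 18.4742 25.1865] v=[3.7899 -1.4152 2.0187 -1.2736]
Step 7: x=[7.9479 13.5407 19.2947 24.7791] v=[3.9815 -2.9901 3.2819 -1.6298]

Answer: 7.9479 13.5407 19.2947 24.7791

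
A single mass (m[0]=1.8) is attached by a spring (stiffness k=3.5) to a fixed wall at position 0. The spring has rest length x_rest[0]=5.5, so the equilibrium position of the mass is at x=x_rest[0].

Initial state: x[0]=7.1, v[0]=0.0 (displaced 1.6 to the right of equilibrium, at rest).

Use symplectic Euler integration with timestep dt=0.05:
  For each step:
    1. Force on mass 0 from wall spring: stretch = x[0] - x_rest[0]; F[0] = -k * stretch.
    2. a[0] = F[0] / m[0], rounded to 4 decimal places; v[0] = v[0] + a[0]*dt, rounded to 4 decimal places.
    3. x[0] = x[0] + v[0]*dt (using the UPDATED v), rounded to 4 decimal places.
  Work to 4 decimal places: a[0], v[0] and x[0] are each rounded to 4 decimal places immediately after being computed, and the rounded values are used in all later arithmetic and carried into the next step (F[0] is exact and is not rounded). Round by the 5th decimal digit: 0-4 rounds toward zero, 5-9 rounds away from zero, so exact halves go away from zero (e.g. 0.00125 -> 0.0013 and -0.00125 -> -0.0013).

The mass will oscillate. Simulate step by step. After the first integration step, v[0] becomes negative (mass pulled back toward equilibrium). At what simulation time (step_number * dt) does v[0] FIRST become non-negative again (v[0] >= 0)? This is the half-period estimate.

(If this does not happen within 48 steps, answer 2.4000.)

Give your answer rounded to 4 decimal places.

Step 0: x=[7.1000] v=[0.0000]
Step 1: x=[7.0922] v=[-0.1556]
Step 2: x=[7.0767] v=[-0.3104]
Step 3: x=[7.0535] v=[-0.4637]
Step 4: x=[7.0228] v=[-0.6147]
Step 5: x=[6.9847] v=[-0.7628]
Step 6: x=[6.9393] v=[-0.9071]
Step 7: x=[6.8870] v=[-1.0470]
Step 8: x=[6.8279] v=[-1.1818]
Step 9: x=[6.7624] v=[-1.3109]
Step 10: x=[6.6907] v=[-1.4336]
Step 11: x=[6.6132] v=[-1.5494]
Step 12: x=[6.5303] v=[-1.6576]
Step 13: x=[6.4424] v=[-1.7578]
Step 14: x=[6.3499] v=[-1.8494]
Step 15: x=[6.2533] v=[-1.9320]
Step 16: x=[6.1530] v=[-2.0052]
Step 17: x=[6.0496] v=[-2.0687]
Step 18: x=[5.9435] v=[-2.1221]
Step 19: x=[5.8352] v=[-2.1652]
Step 20: x=[5.7253] v=[-2.1978]
Step 21: x=[5.6143] v=[-2.2197]
Step 22: x=[5.5028] v=[-2.2308]
Step 23: x=[5.3912] v=[-2.2311]
Step 24: x=[5.2802] v=[-2.2205]
Step 25: x=[5.1702] v=[-2.1991]
Step 26: x=[5.0619] v=[-2.1670]
Step 27: x=[4.9557] v=[-2.1244]
Step 28: x=[4.8521] v=[-2.0715]
Step 29: x=[4.7517] v=[-2.0085]
Step 30: x=[4.6549] v=[-1.9358]
Step 31: x=[4.5622] v=[-1.8536]
Step 32: x=[4.4741] v=[-1.7624]
Step 33: x=[4.3910] v=[-1.6627]
Step 34: x=[4.3133] v=[-1.5549]
Step 35: x=[4.2413] v=[-1.4395]
Step 36: x=[4.1754] v=[-1.3171]
Step 37: x=[4.1160] v=[-1.1883]
Step 38: x=[4.0633] v=[-1.0537]
Step 39: x=[4.0176] v=[-0.9140]
Step 40: x=[3.9791] v=[-0.7699]
Step 41: x=[3.9480] v=[-0.6220]
Step 42: x=[3.9244] v=[-0.4711]
Step 43: x=[3.9085] v=[-0.3179]
Step 44: x=[3.9003] v=[-0.1632]
Step 45: x=[3.8999] v=[-0.0077]
Step 46: x=[3.9073] v=[0.1479]
First v>=0 after going negative at step 46, time=2.3000

Answer: 2.3000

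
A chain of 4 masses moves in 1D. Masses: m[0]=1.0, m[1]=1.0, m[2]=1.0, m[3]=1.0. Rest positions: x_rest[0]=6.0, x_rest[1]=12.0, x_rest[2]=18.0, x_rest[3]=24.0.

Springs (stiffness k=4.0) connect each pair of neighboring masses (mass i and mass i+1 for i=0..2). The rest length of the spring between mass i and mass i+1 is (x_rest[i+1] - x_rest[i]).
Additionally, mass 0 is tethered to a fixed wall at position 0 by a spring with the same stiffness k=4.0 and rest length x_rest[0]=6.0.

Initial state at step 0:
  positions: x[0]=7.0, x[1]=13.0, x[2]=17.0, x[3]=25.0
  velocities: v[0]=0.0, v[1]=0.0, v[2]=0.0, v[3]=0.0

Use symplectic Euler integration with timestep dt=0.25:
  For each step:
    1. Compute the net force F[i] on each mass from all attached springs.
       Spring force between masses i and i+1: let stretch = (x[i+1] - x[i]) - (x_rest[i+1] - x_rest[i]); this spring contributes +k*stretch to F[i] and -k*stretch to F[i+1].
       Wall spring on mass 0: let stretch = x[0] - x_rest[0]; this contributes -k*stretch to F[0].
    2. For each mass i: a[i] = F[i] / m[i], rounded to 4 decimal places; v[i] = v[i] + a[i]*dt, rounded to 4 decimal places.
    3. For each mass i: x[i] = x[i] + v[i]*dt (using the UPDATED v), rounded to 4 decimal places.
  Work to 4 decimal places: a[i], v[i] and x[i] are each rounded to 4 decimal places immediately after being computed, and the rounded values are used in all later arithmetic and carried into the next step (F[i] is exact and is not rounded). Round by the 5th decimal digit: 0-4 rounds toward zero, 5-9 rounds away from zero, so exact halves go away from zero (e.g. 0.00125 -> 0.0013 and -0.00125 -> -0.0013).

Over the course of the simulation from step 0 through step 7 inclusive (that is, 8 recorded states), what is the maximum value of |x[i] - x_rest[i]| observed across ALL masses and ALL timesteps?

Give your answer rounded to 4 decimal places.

Answer: 1.8281

Derivation:
Step 0: x=[7.0000 13.0000 17.0000 25.0000] v=[0.0000 0.0000 0.0000 0.0000]
Step 1: x=[6.7500 12.5000 18.0000 24.5000] v=[-1.0000 -2.0000 4.0000 -2.0000]
Step 2: x=[6.2500 11.9375 19.2500 23.8750] v=[-2.0000 -2.2500 5.0000 -2.5000]
Step 3: x=[5.6094 11.7813 19.8281 23.5938] v=[-2.5625 -0.6250 2.3125 -1.1250]
Step 4: x=[5.1094 12.0938 19.3360 23.8711] v=[-2.0000 1.2499 -1.9686 1.1093]
Step 5: x=[5.0782 12.4707 18.1671 24.5147] v=[-0.1250 1.5077 -4.6757 2.5742]
Step 6: x=[5.6255 12.4236 17.1610 25.0714] v=[2.1893 -0.1884 -4.0245 2.2266]
Step 7: x=[6.4660 11.8613 16.9481 25.1505] v=[3.3619 -2.2491 -0.8515 0.3162]
Max displacement = 1.8281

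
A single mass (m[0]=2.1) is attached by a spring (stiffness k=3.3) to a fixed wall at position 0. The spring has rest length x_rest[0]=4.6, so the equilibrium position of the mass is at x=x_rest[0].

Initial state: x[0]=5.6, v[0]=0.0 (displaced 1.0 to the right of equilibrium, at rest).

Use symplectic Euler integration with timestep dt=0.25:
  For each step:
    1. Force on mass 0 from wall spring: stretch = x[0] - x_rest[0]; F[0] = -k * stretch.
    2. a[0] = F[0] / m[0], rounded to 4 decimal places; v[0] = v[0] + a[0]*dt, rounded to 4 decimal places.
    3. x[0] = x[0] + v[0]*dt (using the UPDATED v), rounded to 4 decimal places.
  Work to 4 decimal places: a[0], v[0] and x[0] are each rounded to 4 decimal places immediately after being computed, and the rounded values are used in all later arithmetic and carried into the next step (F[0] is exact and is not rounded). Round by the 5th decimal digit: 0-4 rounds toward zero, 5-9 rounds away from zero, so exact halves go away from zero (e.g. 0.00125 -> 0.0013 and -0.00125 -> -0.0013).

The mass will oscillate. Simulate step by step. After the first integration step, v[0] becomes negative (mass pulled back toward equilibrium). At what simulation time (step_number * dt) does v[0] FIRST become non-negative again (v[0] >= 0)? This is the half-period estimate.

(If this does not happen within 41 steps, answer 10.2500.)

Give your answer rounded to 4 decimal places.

Answer: 2.5000

Derivation:
Step 0: x=[5.6000] v=[0.0000]
Step 1: x=[5.5018] v=[-0.3929]
Step 2: x=[5.3150] v=[-0.7472]
Step 3: x=[5.0580] v=[-1.0281]
Step 4: x=[4.7560] v=[-1.2080]
Step 5: x=[4.4387] v=[-1.2693]
Step 6: x=[4.1372] v=[-1.2059]
Step 7: x=[3.8812] v=[-1.0241]
Step 8: x=[3.6958] v=[-0.7417]
Step 9: x=[3.5992] v=[-0.3865]
Step 10: x=[3.6009] v=[0.0067]
First v>=0 after going negative at step 10, time=2.5000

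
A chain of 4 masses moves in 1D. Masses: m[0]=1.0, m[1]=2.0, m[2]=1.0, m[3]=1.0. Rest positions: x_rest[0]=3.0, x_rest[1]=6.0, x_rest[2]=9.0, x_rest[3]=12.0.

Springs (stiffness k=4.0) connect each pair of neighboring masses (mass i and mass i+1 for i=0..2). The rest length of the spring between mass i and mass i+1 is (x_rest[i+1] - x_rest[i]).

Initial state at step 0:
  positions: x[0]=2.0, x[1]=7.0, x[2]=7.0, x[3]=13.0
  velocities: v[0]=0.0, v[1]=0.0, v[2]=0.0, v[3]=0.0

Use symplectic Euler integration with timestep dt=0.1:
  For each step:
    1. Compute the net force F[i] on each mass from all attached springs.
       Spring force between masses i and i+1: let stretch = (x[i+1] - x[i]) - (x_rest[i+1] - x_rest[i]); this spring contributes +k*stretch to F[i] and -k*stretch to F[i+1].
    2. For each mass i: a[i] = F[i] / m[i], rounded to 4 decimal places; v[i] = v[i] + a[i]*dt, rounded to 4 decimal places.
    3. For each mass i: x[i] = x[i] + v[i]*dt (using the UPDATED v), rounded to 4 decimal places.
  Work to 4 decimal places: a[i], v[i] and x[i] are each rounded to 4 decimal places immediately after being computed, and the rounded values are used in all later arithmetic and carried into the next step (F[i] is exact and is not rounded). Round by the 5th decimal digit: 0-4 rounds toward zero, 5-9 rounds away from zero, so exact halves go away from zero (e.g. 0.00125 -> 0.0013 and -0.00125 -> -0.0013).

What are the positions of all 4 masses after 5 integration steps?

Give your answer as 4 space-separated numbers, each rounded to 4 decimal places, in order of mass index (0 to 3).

Step 0: x=[2.0000 7.0000 7.0000 13.0000] v=[0.0000 0.0000 0.0000 0.0000]
Step 1: x=[2.0800 6.9000 7.2400 12.8800] v=[0.8000 -1.0000 2.4000 -1.2000]
Step 2: x=[2.2328 6.7104 7.6920 12.6544] v=[1.5280 -1.8960 4.5200 -2.2560]
Step 3: x=[2.4447 6.4509 8.3032 12.3503] v=[2.1190 -2.5952 6.1123 -3.0410]
Step 4: x=[2.6969 6.1483 9.0022 12.0043] v=[2.5215 -3.0260 6.9902 -3.4598]
Step 5: x=[2.9671 5.8338 9.7072 11.6582] v=[2.7021 -3.1455 7.0495 -3.4606]

Answer: 2.9671 5.8338 9.7072 11.6582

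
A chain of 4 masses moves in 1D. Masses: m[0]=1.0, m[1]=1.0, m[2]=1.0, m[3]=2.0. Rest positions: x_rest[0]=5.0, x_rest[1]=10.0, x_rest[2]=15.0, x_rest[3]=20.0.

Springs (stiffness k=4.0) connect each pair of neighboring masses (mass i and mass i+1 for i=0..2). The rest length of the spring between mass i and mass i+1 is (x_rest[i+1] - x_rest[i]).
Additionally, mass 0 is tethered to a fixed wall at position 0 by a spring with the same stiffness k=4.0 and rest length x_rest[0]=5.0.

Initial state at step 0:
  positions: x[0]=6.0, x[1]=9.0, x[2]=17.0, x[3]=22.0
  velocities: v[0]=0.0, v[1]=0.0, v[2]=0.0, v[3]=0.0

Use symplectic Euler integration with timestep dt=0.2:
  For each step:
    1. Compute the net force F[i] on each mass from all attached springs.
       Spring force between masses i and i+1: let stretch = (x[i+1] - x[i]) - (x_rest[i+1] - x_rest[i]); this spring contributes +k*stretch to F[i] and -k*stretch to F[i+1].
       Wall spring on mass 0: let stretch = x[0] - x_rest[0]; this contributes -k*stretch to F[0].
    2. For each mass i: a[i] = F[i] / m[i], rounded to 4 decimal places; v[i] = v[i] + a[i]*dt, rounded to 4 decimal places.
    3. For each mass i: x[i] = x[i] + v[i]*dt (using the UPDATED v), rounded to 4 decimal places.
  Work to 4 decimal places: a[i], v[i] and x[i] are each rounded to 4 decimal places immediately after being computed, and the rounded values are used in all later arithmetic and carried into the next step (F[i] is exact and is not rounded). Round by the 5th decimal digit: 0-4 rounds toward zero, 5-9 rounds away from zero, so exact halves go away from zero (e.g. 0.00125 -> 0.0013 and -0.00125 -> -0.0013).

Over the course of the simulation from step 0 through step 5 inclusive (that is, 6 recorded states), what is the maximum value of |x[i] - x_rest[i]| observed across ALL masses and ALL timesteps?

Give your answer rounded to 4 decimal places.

Answer: 2.2827

Derivation:
Step 0: x=[6.0000 9.0000 17.0000 22.0000] v=[0.0000 0.0000 0.0000 0.0000]
Step 1: x=[5.5200 9.8000 16.5200 22.0000] v=[-2.4000 4.0000 -2.4000 0.0000]
Step 2: x=[4.8416 10.9904 15.8416 21.9616] v=[-3.3920 5.9520 -3.3920 -0.1920]
Step 3: x=[4.3724 11.9732 15.3662 21.8336] v=[-2.3462 4.9139 -2.3770 -0.6400]
Step 4: x=[4.4197 12.2827 15.3827 21.5882] v=[0.2365 1.5477 0.0825 -1.2270]
Step 5: x=[5.0179 11.8302 15.8961 21.2464] v=[2.9911 -2.2627 2.5669 -1.7092]
Max displacement = 2.2827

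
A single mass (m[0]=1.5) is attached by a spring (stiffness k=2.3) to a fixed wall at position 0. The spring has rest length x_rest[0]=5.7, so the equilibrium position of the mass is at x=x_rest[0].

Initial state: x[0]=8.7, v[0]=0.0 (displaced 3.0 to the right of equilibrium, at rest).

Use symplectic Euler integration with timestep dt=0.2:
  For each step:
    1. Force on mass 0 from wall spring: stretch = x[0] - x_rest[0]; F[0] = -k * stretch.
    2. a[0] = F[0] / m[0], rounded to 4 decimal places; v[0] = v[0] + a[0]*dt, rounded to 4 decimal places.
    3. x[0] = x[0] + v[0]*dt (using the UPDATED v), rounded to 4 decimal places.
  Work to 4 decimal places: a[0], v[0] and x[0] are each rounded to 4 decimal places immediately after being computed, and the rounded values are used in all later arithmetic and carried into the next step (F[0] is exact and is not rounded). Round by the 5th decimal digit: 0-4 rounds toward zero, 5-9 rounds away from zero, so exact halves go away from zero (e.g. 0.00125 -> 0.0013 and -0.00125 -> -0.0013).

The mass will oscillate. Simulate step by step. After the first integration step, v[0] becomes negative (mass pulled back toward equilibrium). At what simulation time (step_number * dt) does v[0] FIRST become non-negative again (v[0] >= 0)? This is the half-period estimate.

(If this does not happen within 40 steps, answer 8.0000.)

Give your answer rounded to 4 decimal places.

Answer: 2.6000

Derivation:
Step 0: x=[8.7000] v=[0.0000]
Step 1: x=[8.5160] v=[-0.9200]
Step 2: x=[8.1593] v=[-1.7836]
Step 3: x=[7.6517] v=[-2.5378]
Step 4: x=[7.0244] v=[-3.1363]
Step 5: x=[6.3159] v=[-3.5424]
Step 6: x=[5.5696] v=[-3.7313]
Step 7: x=[4.8313] v=[-3.6913]
Step 8: x=[4.1463] v=[-3.4249]
Step 9: x=[3.5566] v=[-2.9484]
Step 10: x=[3.0984] v=[-2.2911]
Step 11: x=[2.7997] v=[-1.4933]
Step 12: x=[2.6789] v=[-0.6039]
Step 13: x=[2.7434] v=[0.3226]
First v>=0 after going negative at step 13, time=2.6000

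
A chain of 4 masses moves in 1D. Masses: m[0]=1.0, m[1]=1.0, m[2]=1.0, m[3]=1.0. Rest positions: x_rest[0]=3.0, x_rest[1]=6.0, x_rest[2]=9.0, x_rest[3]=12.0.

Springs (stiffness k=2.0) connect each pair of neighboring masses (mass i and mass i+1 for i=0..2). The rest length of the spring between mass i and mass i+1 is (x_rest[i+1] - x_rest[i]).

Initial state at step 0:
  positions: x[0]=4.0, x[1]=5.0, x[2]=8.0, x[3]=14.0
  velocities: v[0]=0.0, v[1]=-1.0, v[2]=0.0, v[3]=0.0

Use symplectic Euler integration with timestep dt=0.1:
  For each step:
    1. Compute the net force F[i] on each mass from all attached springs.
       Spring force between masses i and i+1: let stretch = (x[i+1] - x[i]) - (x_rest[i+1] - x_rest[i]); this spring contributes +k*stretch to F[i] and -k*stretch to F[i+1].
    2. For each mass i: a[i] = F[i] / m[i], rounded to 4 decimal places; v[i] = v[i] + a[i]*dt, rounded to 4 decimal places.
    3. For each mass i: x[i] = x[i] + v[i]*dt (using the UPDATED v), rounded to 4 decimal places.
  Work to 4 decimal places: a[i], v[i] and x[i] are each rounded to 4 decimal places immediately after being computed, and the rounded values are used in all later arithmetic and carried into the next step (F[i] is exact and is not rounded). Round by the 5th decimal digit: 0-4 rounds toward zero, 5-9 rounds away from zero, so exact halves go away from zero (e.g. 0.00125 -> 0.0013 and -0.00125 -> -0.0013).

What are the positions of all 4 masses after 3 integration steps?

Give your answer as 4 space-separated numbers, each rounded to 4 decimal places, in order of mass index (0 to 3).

Answer: 3.7601 4.9498 8.3383 13.6519

Derivation:
Step 0: x=[4.0000 5.0000 8.0000 14.0000] v=[0.0000 -1.0000 0.0000 0.0000]
Step 1: x=[3.9600 4.9400 8.0600 13.9400] v=[-0.4000 -0.6000 0.6000 -0.6000]
Step 2: x=[3.8796 4.9228 8.1752 13.8224] v=[-0.8040 -0.1720 1.1520 -1.1760]
Step 3: x=[3.7601 4.9498 8.3383 13.6519] v=[-1.1954 0.2698 1.6310 -1.7054]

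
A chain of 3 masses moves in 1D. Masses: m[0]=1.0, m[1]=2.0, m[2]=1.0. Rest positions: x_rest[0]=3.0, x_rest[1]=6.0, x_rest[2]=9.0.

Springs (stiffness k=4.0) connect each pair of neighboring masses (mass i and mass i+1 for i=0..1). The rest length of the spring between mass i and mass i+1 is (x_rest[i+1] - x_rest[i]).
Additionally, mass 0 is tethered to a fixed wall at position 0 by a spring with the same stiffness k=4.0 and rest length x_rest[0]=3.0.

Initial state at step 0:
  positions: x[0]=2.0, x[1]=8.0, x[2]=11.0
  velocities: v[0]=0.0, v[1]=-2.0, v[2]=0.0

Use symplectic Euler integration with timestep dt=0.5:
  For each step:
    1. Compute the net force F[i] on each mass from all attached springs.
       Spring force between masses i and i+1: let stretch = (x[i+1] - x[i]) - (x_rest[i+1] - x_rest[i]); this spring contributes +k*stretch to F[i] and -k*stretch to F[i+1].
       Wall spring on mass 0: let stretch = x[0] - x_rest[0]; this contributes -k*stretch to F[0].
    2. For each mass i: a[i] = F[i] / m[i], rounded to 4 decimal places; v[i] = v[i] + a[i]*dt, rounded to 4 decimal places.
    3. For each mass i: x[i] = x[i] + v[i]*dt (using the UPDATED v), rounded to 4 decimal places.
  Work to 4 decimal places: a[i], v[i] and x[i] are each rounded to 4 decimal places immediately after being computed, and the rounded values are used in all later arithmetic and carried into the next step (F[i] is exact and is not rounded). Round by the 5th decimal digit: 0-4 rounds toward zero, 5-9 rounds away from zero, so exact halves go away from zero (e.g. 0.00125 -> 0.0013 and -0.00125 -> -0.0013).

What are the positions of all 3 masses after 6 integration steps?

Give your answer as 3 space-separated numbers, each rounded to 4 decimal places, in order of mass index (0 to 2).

Step 0: x=[2.0000 8.0000 11.0000] v=[0.0000 -2.0000 0.0000]
Step 1: x=[6.0000 5.5000 11.0000] v=[8.0000 -5.0000 0.0000]
Step 2: x=[3.5000 6.0000 8.5000] v=[-5.0000 1.0000 -5.0000]
Step 3: x=[0.0000 6.5000 6.5000] v=[-7.0000 1.0000 -4.0000]
Step 4: x=[3.0000 3.7500 7.5000] v=[6.0000 -5.5000 2.0000]
Step 5: x=[3.7500 2.5000 7.7500] v=[1.5000 -2.5000 0.5000]
Step 6: x=[-0.5000 4.5000 5.7500] v=[-8.5000 4.0000 -4.0000]

Answer: -0.5000 4.5000 5.7500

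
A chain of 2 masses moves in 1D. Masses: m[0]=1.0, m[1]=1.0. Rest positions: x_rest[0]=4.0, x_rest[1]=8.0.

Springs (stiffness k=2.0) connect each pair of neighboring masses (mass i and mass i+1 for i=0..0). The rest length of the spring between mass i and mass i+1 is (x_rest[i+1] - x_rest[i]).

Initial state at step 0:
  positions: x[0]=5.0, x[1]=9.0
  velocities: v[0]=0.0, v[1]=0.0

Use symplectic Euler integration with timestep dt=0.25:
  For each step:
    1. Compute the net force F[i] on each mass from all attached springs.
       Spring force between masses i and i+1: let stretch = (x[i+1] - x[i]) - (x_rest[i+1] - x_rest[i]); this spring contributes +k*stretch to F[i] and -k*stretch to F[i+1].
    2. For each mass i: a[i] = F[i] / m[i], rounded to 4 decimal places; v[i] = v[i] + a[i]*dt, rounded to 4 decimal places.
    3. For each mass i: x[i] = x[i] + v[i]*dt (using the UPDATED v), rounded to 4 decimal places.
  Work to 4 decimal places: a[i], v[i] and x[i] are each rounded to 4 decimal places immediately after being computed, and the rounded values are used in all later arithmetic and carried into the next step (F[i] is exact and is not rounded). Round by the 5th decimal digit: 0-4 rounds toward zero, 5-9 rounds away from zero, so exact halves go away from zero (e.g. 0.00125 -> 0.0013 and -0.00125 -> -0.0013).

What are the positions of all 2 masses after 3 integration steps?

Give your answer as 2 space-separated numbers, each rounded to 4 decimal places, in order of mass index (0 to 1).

Answer: 5.0000 9.0000

Derivation:
Step 0: x=[5.0000 9.0000] v=[0.0000 0.0000]
Step 1: x=[5.0000 9.0000] v=[0.0000 0.0000]
Step 2: x=[5.0000 9.0000] v=[0.0000 0.0000]
Step 3: x=[5.0000 9.0000] v=[0.0000 0.0000]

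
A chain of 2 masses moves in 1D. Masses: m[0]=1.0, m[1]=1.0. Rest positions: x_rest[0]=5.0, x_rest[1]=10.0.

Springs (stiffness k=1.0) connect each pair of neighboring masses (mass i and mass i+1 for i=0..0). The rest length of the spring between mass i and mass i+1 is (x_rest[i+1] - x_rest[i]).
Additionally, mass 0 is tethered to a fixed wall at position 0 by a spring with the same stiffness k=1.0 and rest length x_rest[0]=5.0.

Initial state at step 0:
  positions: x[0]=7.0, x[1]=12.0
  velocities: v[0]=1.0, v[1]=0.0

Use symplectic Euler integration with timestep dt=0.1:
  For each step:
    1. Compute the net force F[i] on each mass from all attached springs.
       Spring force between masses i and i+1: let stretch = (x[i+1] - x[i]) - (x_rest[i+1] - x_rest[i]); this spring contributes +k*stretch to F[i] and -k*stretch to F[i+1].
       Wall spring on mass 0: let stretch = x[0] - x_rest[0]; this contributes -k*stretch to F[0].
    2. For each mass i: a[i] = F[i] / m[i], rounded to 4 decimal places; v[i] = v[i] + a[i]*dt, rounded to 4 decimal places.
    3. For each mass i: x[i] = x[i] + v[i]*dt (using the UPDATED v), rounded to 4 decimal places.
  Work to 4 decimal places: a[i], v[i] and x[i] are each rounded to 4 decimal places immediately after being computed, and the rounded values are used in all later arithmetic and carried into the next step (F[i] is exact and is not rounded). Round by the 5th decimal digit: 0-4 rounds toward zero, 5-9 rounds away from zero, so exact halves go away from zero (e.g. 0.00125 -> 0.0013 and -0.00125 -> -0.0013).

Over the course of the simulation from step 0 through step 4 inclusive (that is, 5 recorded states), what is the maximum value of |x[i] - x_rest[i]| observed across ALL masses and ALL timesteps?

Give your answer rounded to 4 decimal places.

Answer: 2.1862

Derivation:
Step 0: x=[7.0000 12.0000] v=[1.0000 0.0000]
Step 1: x=[7.0800 12.0000] v=[0.8000 0.0000]
Step 2: x=[7.1384 12.0008] v=[0.5840 0.0080]
Step 3: x=[7.1740 12.0030] v=[0.3564 0.0218]
Step 4: x=[7.1862 12.0069] v=[0.1219 0.0389]
Max displacement = 2.1862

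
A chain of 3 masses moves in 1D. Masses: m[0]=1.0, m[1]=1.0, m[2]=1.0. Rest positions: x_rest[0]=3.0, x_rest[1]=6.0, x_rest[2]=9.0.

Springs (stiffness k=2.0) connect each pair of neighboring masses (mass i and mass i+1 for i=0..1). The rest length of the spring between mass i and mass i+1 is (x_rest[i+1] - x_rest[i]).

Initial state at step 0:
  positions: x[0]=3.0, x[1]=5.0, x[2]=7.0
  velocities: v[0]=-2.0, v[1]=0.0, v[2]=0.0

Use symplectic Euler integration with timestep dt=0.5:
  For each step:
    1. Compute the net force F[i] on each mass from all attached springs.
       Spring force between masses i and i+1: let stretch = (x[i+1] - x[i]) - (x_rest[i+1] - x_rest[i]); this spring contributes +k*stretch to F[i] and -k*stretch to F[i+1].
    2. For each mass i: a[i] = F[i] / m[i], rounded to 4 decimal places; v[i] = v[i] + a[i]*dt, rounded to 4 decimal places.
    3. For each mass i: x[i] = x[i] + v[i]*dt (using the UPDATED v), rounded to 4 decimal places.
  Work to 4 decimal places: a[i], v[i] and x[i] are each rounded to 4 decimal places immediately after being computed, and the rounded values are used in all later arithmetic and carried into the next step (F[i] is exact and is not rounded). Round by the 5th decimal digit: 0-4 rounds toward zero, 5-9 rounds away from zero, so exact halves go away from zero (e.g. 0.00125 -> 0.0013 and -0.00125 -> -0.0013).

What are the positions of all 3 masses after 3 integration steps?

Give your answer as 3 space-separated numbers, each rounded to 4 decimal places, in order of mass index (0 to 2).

Answer: -0.3750 3.7500 8.6250

Derivation:
Step 0: x=[3.0000 5.0000 7.0000] v=[-2.0000 0.0000 0.0000]
Step 1: x=[1.5000 5.0000 7.5000] v=[-3.0000 0.0000 1.0000]
Step 2: x=[0.2500 4.5000 8.2500] v=[-2.5000 -1.0000 1.5000]
Step 3: x=[-0.3750 3.7500 8.6250] v=[-1.2500 -1.5000 0.7500]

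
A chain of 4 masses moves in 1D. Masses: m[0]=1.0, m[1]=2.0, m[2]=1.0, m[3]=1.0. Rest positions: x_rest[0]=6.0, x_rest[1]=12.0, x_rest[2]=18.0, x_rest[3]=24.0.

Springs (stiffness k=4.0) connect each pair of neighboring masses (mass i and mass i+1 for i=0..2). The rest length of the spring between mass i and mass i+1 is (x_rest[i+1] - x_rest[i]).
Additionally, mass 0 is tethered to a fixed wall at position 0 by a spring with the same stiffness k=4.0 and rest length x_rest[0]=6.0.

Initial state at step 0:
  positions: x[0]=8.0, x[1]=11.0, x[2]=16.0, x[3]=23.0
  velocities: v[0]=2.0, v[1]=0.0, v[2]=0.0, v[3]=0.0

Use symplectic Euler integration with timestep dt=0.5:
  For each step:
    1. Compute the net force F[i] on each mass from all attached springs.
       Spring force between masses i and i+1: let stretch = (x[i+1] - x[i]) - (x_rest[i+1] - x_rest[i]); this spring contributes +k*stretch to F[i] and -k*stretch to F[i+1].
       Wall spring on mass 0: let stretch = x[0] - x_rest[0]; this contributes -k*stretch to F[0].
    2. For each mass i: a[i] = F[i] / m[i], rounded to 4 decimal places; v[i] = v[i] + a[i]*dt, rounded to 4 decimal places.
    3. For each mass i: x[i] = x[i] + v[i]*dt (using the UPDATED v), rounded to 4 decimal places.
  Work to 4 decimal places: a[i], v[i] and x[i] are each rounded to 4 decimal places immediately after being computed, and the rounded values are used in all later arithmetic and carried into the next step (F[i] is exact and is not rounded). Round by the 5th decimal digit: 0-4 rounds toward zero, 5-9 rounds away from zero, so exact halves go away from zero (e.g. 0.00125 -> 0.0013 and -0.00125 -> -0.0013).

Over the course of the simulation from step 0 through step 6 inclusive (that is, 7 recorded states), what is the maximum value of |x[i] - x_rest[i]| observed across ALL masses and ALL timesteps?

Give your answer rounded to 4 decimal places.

Step 0: x=[8.0000 11.0000 16.0000 23.0000] v=[2.0000 0.0000 0.0000 0.0000]
Step 1: x=[4.0000 12.0000 18.0000 22.0000] v=[-8.0000 2.0000 4.0000 -2.0000]
Step 2: x=[4.0000 12.0000 18.0000 23.0000] v=[0.0000 0.0000 0.0000 2.0000]
Step 3: x=[8.0000 11.0000 17.0000 25.0000] v=[8.0000 -2.0000 -2.0000 4.0000]
Step 4: x=[7.0000 11.5000 18.0000 25.0000] v=[-2.0000 1.0000 2.0000 0.0000]
Step 5: x=[3.5000 13.0000 19.5000 24.0000] v=[-7.0000 3.0000 3.0000 -2.0000]
Step 6: x=[6.0000 13.0000 19.0000 24.5000] v=[5.0000 0.0000 -1.0000 1.0000]
Max displacement = 2.5000

Answer: 2.5000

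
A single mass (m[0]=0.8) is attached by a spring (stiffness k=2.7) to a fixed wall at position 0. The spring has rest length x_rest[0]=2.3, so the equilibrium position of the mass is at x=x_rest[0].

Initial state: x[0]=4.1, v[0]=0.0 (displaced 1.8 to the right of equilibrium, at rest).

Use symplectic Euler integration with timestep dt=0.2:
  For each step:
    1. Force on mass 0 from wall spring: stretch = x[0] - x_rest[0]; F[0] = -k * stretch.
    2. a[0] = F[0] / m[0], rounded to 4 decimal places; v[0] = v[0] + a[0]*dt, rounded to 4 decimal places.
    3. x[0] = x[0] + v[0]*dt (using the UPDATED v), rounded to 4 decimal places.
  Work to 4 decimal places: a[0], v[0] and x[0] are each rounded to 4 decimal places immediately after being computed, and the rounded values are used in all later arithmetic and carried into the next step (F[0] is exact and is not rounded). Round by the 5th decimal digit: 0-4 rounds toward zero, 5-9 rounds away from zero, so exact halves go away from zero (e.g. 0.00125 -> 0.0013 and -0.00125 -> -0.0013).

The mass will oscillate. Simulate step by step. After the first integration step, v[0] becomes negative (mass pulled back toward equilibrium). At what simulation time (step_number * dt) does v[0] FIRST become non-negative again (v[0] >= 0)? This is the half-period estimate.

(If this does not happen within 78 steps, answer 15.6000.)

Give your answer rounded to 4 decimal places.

Answer: 1.8000

Derivation:
Step 0: x=[4.1000] v=[0.0000]
Step 1: x=[3.8570] v=[-1.2150]
Step 2: x=[3.4038] v=[-2.2660]
Step 3: x=[2.8016] v=[-3.0111]
Step 4: x=[2.1317] v=[-3.3497]
Step 5: x=[1.4845] v=[-3.2361]
Step 6: x=[0.9474] v=[-2.6856]
Step 7: x=[0.5929] v=[-1.7726]
Step 8: x=[0.4688] v=[-0.6203]
Step 9: x=[0.5920] v=[0.6158]
First v>=0 after going negative at step 9, time=1.8000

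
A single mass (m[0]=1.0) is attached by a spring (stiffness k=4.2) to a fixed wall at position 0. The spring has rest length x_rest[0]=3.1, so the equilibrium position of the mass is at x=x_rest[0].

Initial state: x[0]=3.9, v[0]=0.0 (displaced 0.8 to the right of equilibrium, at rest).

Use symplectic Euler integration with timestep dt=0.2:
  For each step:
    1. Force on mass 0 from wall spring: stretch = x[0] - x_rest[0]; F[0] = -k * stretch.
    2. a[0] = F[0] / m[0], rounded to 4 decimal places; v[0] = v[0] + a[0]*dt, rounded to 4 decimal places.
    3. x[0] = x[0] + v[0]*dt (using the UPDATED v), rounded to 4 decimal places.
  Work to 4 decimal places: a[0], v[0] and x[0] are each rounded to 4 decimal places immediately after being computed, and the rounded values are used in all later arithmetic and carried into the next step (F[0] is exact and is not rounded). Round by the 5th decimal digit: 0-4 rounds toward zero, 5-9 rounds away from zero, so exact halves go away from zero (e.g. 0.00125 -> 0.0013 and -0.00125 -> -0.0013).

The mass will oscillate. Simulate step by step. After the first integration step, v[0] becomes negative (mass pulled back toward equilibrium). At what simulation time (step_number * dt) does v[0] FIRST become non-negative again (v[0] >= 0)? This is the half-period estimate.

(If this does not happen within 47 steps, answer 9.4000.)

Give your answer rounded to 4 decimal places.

Step 0: x=[3.9000] v=[0.0000]
Step 1: x=[3.7656] v=[-0.6720]
Step 2: x=[3.5194] v=[-1.2311]
Step 3: x=[3.2027] v=[-1.5834]
Step 4: x=[2.8688] v=[-1.6697]
Step 5: x=[2.5737] v=[-1.4755]
Step 6: x=[2.3670] v=[-1.0334]
Step 7: x=[2.2835] v=[-0.4177]
Step 8: x=[2.3371] v=[0.2682]
First v>=0 after going negative at step 8, time=1.6000

Answer: 1.6000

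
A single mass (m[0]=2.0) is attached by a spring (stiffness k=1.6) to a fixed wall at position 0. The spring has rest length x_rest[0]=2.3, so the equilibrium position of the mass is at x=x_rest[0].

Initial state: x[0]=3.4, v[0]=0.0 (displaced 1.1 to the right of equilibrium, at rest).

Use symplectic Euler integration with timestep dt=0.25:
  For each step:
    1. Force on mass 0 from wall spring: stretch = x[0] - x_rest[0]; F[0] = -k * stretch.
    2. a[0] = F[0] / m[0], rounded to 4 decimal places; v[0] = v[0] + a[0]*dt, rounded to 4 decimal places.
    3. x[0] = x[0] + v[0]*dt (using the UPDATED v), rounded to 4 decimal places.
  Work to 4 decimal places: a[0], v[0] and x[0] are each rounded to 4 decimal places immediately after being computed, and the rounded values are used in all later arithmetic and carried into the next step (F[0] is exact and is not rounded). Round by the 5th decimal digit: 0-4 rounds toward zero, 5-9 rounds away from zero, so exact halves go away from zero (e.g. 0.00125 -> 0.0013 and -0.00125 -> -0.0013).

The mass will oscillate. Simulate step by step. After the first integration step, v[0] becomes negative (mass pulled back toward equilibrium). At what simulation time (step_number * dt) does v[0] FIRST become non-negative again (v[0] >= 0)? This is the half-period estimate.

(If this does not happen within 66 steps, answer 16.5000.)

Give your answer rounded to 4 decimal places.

Answer: 3.7500

Derivation:
Step 0: x=[3.4000] v=[0.0000]
Step 1: x=[3.3450] v=[-0.2200]
Step 2: x=[3.2378] v=[-0.4290]
Step 3: x=[3.0837] v=[-0.6166]
Step 4: x=[2.8904] v=[-0.7734]
Step 5: x=[2.6675] v=[-0.8915]
Step 6: x=[2.4263] v=[-0.9650]
Step 7: x=[2.1787] v=[-0.9903]
Step 8: x=[1.9372] v=[-0.9661]
Step 9: x=[1.7138] v=[-0.8936]
Step 10: x=[1.5197] v=[-0.7764]
Step 11: x=[1.3646] v=[-0.6204]
Step 12: x=[1.2563] v=[-0.4333]
Step 13: x=[1.2002] v=[-0.2246]
Step 14: x=[1.1990] v=[-0.0047]
Step 15: x=[1.2529] v=[0.2155]
First v>=0 after going negative at step 15, time=3.7500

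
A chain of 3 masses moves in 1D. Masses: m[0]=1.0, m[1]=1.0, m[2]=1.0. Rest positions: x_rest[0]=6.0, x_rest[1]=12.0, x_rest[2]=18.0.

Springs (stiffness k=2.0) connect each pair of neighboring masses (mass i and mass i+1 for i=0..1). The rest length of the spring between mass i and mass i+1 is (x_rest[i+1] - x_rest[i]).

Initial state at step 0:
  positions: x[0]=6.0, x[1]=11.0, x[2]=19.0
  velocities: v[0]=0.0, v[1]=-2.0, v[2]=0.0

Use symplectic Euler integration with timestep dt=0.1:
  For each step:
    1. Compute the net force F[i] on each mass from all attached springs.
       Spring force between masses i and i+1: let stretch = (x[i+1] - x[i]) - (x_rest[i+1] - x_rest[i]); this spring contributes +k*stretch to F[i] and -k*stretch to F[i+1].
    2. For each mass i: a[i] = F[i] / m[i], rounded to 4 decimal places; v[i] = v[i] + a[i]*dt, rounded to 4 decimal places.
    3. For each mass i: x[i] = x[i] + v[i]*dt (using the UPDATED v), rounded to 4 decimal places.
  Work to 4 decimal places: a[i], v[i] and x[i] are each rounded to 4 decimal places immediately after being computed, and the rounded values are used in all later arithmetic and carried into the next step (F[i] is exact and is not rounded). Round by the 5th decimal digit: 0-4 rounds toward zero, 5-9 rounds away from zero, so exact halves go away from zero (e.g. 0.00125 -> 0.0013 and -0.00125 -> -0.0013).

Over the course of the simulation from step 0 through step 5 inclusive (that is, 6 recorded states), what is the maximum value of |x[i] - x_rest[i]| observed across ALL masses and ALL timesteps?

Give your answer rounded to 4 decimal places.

Answer: 1.2263

Derivation:
Step 0: x=[6.0000 11.0000 19.0000] v=[0.0000 -2.0000 0.0000]
Step 1: x=[5.9800 10.8600 18.9600] v=[-0.2000 -1.4000 -0.4000]
Step 2: x=[5.9376 10.7844 18.8780] v=[-0.4240 -0.7560 -0.8200]
Step 3: x=[5.8721 10.7737 18.7541] v=[-0.6546 -0.1066 -1.2387]
Step 4: x=[5.7847 10.8246 18.5906] v=[-0.8743 0.5092 -1.6348]
Step 5: x=[5.6781 10.9300 18.3918] v=[-1.0663 1.0544 -1.9880]
Max displacement = 1.2263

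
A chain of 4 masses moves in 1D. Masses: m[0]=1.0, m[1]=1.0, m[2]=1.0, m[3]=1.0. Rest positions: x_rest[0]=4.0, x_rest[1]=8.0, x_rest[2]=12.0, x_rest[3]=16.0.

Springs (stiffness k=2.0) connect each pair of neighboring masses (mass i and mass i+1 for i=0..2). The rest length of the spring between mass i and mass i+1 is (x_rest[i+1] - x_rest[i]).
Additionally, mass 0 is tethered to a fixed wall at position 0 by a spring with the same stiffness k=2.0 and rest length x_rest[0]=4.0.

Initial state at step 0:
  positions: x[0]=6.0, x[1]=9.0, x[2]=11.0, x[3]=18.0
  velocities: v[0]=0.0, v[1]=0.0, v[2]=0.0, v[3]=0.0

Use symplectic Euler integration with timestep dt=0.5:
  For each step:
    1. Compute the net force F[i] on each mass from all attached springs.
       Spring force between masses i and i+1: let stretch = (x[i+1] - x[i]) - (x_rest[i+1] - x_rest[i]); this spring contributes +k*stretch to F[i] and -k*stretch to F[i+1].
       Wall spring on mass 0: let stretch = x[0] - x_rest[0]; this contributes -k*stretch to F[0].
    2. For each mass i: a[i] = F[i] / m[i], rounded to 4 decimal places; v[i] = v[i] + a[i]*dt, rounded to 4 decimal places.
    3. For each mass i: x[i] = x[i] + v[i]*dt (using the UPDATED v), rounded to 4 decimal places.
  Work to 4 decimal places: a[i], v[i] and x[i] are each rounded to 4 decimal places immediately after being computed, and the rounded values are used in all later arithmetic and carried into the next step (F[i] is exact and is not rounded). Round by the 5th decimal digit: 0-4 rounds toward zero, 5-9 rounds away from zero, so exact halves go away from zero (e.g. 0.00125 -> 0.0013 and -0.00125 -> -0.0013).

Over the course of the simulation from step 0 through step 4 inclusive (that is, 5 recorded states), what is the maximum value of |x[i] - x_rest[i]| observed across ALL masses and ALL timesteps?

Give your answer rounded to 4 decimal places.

Step 0: x=[6.0000 9.0000 11.0000 18.0000] v=[0.0000 0.0000 0.0000 0.0000]
Step 1: x=[4.5000 8.5000 13.5000 16.5000] v=[-3.0000 -1.0000 5.0000 -3.0000]
Step 2: x=[2.7500 8.5000 15.0000 15.5000] v=[-3.5000 0.0000 3.0000 -2.0000]
Step 3: x=[2.5000 8.8750 13.5000 16.2500] v=[-0.5000 0.7500 -3.0000 1.5000]
Step 4: x=[4.1875 8.3750 11.0625 17.6250] v=[3.3750 -1.0000 -4.8750 2.7500]
Max displacement = 3.0000

Answer: 3.0000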